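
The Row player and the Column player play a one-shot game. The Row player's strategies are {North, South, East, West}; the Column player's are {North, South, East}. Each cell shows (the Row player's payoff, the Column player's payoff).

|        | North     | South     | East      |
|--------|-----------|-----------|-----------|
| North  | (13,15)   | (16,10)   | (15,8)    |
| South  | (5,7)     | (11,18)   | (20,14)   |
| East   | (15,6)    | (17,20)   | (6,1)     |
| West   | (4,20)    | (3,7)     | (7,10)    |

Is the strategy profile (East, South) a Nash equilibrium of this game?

Holding the Column player at South: the Row player gets 17 from East, versus 16 from North, 11 from South, 3 from West. No profitable deviation for the Row player.
Holding the Row player at East: the Column player gets 20 from South, versus 6 from North, 1 from East. No profitable deviation for the Column player either.

Yes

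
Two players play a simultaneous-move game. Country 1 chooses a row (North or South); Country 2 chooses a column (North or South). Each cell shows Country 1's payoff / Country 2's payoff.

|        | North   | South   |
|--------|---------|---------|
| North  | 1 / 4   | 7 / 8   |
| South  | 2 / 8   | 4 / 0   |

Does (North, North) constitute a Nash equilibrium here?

Holding Country 2 at North: Country 1 gets 1 from North but could get 2 by switching to South. Country 1 has a profitable deviation.

No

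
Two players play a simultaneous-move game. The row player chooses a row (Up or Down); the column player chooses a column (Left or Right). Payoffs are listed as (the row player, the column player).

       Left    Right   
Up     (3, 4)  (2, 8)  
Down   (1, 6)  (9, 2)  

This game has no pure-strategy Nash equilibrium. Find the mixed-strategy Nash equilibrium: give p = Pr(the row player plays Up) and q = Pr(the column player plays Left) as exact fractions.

In a mixed NE each player is indifferent between their pure strategies, so the opponent's mix sets the indifference.
The column player indifferent between Left and Right: p·4 + (1−p)·6 = p·8 + (1−p)·2 ⟹ 6 + (-2)p = 2 + 6p ⟹ p = 1/2.
The row player indifferent between Up and Down: q·3 + (1−q)·2 = q·1 + (1−q)·9 ⟹ 2 + 1q = 9 + (-8)q ⟹ q = 7/9.

p = 1/2, q = 7/9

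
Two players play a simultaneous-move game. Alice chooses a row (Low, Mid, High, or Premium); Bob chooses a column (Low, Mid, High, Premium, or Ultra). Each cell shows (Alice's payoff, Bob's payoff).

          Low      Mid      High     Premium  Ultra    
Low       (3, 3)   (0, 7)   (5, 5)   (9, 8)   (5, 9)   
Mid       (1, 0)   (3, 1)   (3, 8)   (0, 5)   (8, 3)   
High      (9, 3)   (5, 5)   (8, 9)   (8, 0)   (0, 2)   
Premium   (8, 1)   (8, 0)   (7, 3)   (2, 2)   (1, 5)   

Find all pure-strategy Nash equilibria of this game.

(High, High)

A profile is a Nash equilibrium when each player is best-responding to the other.
Alice's best responses — vs Low: High (payoff 9); vs Mid: Premium (payoff 8); vs High: High (payoff 8); vs Premium: Low (payoff 9); vs Ultra: Mid (payoff 8).
Bob's best responses — vs Low: Ultra (payoff 9); vs Mid: High (payoff 8); vs High: High (payoff 9); vs Premium: Ultra (payoff 5).
The only mutual best response is (High, High); neither player gains by switching there.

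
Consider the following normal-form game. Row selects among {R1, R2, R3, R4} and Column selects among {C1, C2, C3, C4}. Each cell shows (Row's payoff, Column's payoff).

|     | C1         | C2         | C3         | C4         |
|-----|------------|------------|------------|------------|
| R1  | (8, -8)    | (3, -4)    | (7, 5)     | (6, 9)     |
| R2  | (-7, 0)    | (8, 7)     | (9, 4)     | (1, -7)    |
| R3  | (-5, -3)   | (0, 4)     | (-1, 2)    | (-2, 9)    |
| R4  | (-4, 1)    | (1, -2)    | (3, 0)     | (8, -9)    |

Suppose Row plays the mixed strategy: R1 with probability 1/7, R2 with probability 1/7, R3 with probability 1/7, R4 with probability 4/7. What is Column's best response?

C3

Compute Column's expected payoff from each pure strategy against the given mix.
C1: (1/7)·(-8) + (1/7)·0 + (1/7)·(-3) + (4/7)·1 = -1
C2: (1/7)·(-4) + (1/7)·7 + (1/7)·4 + (4/7)·(-2) = -1/7
C3: (1/7)·5 + (1/7)·4 + (1/7)·2 + (4/7)·0 = 11/7
C4: (1/7)·9 + (1/7)·(-7) + (1/7)·9 + (4/7)·(-9) = -25/7
Highest expected payoff is 11/7, from C3.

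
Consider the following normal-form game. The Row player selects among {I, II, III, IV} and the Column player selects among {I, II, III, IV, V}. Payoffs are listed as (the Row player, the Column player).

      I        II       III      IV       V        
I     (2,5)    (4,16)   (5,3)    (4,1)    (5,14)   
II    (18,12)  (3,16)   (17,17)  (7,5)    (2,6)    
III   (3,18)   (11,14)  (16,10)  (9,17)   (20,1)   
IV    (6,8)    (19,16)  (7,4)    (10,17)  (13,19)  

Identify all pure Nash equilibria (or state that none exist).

(II, III)

A profile is a Nash equilibrium when each player is best-responding to the other.
The Row player's best responses — vs I: II (payoff 18); vs II: IV (payoff 19); vs III: II (payoff 17); vs IV: IV (payoff 10); vs V: III (payoff 20).
The Column player's best responses — vs I: II (payoff 16); vs II: III (payoff 17); vs III: I (payoff 18); vs IV: V (payoff 19).
The only mutual best response is (II, III); neither player gains by switching there.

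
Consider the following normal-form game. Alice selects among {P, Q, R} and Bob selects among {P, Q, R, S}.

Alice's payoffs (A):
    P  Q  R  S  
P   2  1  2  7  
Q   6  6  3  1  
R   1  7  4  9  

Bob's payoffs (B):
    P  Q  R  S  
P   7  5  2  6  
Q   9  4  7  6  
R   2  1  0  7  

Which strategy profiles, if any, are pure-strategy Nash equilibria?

(Q, P) and (R, S)

Find each player's best response to every opponent strategy; NE are the intersections.
Alice's best responses — vs P: Q (payoff 6); vs Q: R (payoff 7); vs R: R (payoff 4); vs S: R (payoff 9).
Bob's best responses — vs P: P (payoff 7); vs Q: P (payoff 9); vs R: S (payoff 7).
Mutual best responses occur at (Q, P) and (R, S); at each, neither player gains by switching.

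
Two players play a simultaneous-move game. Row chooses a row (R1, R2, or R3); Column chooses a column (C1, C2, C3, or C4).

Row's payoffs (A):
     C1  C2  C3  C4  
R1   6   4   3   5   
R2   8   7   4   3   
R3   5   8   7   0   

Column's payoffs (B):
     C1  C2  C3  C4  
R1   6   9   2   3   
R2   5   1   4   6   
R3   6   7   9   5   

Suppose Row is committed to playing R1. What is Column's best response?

C2

With Row fixed at R1, Column's payoffs are: C1 → 6, C2 → 9, C3 → 2, C4 → 3.
The maximum is 9, achieved by C2.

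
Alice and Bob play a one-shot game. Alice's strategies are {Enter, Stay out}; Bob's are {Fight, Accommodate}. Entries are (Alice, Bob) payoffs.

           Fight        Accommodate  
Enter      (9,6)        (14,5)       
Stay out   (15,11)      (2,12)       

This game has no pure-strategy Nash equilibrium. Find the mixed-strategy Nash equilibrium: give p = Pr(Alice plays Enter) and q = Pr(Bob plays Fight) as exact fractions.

p = 1/2, q = 2/3

In a mixed NE each player is indifferent between their pure strategies, so the opponent's mix sets the indifference.
Bob indifferent between Fight and Accommodate: p·6 + (1−p)·11 = p·5 + (1−p)·12 ⟹ 11 + (-5)p = 12 + (-7)p ⟹ p = 1/2.
Alice indifferent between Enter and Stay out: q·9 + (1−q)·14 = q·15 + (1−q)·2 ⟹ 14 + (-5)q = 2 + 13q ⟹ q = 2/3.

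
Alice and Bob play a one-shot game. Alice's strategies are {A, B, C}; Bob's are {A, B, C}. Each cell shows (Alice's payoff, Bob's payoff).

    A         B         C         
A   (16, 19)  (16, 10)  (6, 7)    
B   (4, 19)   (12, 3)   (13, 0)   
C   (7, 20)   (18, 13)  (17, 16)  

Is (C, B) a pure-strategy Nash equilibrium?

No

Holding Bob at B: Alice gets 18 from C, versus 16 from A, 12 from B. No profitable deviation for Alice.
Holding Alice at C: Bob gets 13 from B but could get 20 by switching to A. Bob has a profitable deviation.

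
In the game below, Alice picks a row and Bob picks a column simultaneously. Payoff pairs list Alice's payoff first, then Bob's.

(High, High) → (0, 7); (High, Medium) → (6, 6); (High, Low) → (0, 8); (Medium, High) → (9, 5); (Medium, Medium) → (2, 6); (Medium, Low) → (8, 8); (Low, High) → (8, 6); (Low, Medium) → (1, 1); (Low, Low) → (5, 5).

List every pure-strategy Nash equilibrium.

(Medium, Low)

Find each player's best response to every opponent strategy; NE are the intersections.
Alice's best responses — vs High: Medium (payoff 9); vs Medium: High (payoff 6); vs Low: Medium (payoff 8).
Bob's best responses — vs High: Low (payoff 8); vs Medium: Low (payoff 8); vs Low: High (payoff 6).
The only mutual best response is (Medium, Low); neither player gains by switching there.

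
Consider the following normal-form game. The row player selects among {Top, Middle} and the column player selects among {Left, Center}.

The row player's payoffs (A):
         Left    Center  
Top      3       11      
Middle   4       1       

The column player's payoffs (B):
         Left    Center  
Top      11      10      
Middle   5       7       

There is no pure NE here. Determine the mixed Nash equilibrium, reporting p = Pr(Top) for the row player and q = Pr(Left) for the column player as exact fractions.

p = 2/3, q = 10/11

In a mixed NE each player is indifferent between their pure strategies, so the opponent's mix sets the indifference.
The column player indifferent between Left and Center: p·11 + (1−p)·5 = p·10 + (1−p)·7 ⟹ 5 + 6p = 7 + 3p ⟹ p = 2/3.
The row player indifferent between Top and Middle: q·3 + (1−q)·11 = q·4 + (1−q)·1 ⟹ 11 + (-8)q = 1 + 3q ⟹ q = 10/11.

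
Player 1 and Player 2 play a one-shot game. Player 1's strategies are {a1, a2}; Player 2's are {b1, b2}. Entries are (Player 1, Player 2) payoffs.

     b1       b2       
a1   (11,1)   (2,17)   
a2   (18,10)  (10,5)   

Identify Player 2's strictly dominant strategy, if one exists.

A strategy is strictly dominant if it gives Player 2 a strictly higher payoff than every other strategy, against every choice by the opponent.
b1 is not dominant: against a1, b2 gives 17 > 1.
b2 is not dominant: against a2, b1 gives 10 > 5.
No single strategy is best against every opponent action.

No strictly dominant strategy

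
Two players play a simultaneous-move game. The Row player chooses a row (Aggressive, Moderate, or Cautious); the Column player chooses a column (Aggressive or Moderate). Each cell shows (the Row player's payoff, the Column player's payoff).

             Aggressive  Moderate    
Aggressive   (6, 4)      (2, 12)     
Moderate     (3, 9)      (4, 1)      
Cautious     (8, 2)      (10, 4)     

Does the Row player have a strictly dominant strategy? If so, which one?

Check whether one of the Row player's strategies beats all alternatives regardless of what the opponent does.
Cautious strictly dominates: vs Aggressive: 8 > each of {6, 3}; vs Moderate: 10 > each of {2, 4}.

Cautious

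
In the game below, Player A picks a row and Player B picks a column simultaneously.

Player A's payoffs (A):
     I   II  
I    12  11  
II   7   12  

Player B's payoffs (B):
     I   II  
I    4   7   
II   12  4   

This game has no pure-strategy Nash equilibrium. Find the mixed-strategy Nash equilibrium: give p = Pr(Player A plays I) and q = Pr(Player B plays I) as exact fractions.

p = 8/11, q = 1/6

Each player's mixing probability is pinned down by making the *other* player indifferent.
Player B indifferent between I and II: p·4 + (1−p)·12 = p·7 + (1−p)·4 ⟹ 12 + (-8)p = 4 + 3p ⟹ p = 8/11.
Player A indifferent between I and II: q·12 + (1−q)·11 = q·7 + (1−q)·12 ⟹ 11 + 1q = 12 + (-5)q ⟹ q = 1/6.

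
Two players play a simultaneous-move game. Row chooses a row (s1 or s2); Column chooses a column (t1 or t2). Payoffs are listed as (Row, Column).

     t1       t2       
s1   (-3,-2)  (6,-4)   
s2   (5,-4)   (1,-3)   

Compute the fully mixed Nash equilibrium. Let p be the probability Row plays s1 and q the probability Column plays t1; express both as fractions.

Each player's mixing probability is pinned down by making the *other* player indifferent.
Column indifferent between t1 and t2: p·(-2) + (1−p)·(-4) = p·(-4) + (1−p)·(-3) ⟹ (-4) + 2p = (-3) + (-1)p ⟹ p = 1/3.
Row indifferent between s1 and s2: q·(-3) + (1−q)·6 = q·5 + (1−q)·1 ⟹ 6 + (-9)q = 1 + 4q ⟹ q = 5/13.

p = 1/3, q = 5/13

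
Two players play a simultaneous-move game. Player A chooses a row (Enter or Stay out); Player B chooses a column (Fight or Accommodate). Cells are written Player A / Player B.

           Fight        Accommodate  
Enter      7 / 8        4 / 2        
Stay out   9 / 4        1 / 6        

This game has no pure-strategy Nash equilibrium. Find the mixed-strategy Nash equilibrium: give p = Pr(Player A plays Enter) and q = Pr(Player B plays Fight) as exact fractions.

In a mixed NE each player is indifferent between their pure strategies, so the opponent's mix sets the indifference.
Player B indifferent between Fight and Accommodate: p·8 + (1−p)·4 = p·2 + (1−p)·6 ⟹ 4 + 4p = 6 + (-4)p ⟹ p = 1/4.
Player A indifferent between Enter and Stay out: q·7 + (1−q)·4 = q·9 + (1−q)·1 ⟹ 4 + 3q = 1 + 8q ⟹ q = 3/5.

p = 1/4, q = 3/5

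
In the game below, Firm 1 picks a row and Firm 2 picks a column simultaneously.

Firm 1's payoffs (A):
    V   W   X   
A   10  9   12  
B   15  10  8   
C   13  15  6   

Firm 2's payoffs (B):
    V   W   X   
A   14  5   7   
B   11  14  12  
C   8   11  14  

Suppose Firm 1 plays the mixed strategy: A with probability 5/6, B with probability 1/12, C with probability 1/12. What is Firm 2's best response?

Compute Firm 2's expected payoff from each pure strategy against the given mix.
V: (5/6)·14 + (1/12)·11 + (1/12)·8 = 53/4
W: (5/6)·5 + (1/12)·14 + (1/12)·11 = 25/4
X: (5/6)·7 + (1/12)·12 + (1/12)·14 = 8
Highest expected payoff is 53/4, from V.

V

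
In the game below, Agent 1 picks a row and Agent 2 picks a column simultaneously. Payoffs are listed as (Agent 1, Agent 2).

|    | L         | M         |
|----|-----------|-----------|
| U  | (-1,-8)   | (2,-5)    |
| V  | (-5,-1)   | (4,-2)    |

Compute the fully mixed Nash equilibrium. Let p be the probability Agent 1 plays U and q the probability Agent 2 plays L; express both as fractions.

p = 1/4, q = 1/3

Each player's mixing probability is pinned down by making the *other* player indifferent.
Agent 2 indifferent between L and M: p·(-8) + (1−p)·(-1) = p·(-5) + (1−p)·(-2) ⟹ (-1) + (-7)p = (-2) + (-3)p ⟹ p = 1/4.
Agent 1 indifferent between U and V: q·(-1) + (1−q)·2 = q·(-5) + (1−q)·4 ⟹ 2 + (-3)q = 4 + (-9)q ⟹ q = 1/3.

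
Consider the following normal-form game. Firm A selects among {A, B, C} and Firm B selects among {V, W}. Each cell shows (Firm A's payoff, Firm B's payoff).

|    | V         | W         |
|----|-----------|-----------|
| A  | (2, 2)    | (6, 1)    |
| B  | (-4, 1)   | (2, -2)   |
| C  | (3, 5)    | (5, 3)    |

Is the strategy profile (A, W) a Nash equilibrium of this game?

No

Holding Firm B at W: Firm A gets 6 from A, versus 2 from B, 5 from C. No profitable deviation for Firm A.
Holding Firm A at A: Firm B gets 1 from W but could get 2 by switching to V. Firm B has a profitable deviation.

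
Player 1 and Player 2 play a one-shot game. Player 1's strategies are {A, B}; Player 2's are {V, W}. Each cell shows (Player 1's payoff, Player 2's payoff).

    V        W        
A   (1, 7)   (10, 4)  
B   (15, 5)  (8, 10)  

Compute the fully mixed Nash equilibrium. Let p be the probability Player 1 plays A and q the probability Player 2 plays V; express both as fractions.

p = 5/8, q = 1/8

In a mixed NE each player is indifferent between their pure strategies, so the opponent's mix sets the indifference.
Player 2 indifferent between V and W: p·7 + (1−p)·5 = p·4 + (1−p)·10 ⟹ 5 + 2p = 10 + (-6)p ⟹ p = 5/8.
Player 1 indifferent between A and B: q·1 + (1−q)·10 = q·15 + (1−q)·8 ⟹ 10 + (-9)q = 8 + 7q ⟹ q = 1/8.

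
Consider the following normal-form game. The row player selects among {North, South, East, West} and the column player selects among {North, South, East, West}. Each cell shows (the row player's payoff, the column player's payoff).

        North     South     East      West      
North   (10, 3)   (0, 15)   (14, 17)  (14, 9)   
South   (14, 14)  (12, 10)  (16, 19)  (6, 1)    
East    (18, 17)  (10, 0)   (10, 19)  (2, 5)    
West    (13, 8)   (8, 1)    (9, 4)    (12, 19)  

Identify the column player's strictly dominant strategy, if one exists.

None

A strategy is strictly dominant if it gives the column player a strictly higher payoff than every other strategy, against every choice by the opponent.
North is not dominant: against North, South gives 15 > 3.
South is not dominant: against North, East gives 17 > 15.
East is not dominant: against West, North gives 8 > 4.
West is not dominant: against North, South gives 15 > 9.
No single strategy is best against every opponent action.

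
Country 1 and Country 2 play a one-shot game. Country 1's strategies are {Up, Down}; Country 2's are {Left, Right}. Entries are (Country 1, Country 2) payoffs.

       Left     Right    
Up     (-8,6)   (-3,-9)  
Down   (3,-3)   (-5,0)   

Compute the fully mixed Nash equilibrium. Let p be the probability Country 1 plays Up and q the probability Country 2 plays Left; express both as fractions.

In a mixed NE each player is indifferent between their pure strategies, so the opponent's mix sets the indifference.
Country 2 indifferent between Left and Right: p·6 + (1−p)·(-3) = p·(-9) + (1−p)·0 ⟹ (-3) + 9p = 0 + (-9)p ⟹ p = 1/6.
Country 1 indifferent between Up and Down: q·(-8) + (1−q)·(-3) = q·3 + (1−q)·(-5) ⟹ (-3) + (-5)q = (-5) + 8q ⟹ q = 2/13.

p = 1/6, q = 2/13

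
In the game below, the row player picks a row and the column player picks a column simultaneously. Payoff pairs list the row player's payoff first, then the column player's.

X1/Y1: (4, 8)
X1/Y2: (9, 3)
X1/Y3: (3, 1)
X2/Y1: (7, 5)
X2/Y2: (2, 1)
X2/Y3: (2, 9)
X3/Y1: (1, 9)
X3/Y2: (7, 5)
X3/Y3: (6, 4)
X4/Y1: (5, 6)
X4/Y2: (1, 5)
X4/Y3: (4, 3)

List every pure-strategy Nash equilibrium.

No pure-strategy Nash equilibrium

Check mutual best responses: a cell is a NE iff neither player can gain by unilaterally deviating.
The row player's best responses — vs Y1: X2 (payoff 7); vs Y2: X1 (payoff 9); vs Y3: X3 (payoff 6).
The column player's best responses — vs X1: Y1 (payoff 8); vs X2: Y3 (payoff 9); vs X3: Y1 (payoff 9); vs X4: Y1 (payoff 6).
No cell has both players best-responding. For instance, the row player's best reply to Y1 is X2, but against X2 the column player prefers Y3 over Y1.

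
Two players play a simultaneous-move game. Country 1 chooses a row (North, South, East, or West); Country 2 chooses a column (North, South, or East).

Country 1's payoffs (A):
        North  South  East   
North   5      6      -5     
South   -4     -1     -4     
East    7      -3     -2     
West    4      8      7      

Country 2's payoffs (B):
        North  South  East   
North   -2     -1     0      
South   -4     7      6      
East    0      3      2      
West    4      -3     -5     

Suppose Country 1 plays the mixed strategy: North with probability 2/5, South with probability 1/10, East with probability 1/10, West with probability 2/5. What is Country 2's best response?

North

Country 2's best reply maximizes expected payoff against the mix.
North: (2/5)·(-2) + (1/10)·(-4) + (1/10)·0 + (2/5)·4 = 2/5
South: (2/5)·(-1) + (1/10)·7 + (1/10)·3 + (2/5)·(-3) = -3/5
East: (2/5)·0 + (1/10)·6 + (1/10)·2 + (2/5)·(-5) = -6/5
Highest expected payoff is 2/5, from North.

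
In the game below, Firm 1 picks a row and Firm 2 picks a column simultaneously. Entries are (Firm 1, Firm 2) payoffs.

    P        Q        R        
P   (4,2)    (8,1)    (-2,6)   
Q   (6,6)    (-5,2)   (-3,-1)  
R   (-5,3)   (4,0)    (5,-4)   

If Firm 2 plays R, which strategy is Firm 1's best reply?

With Firm 2 fixed at R, Firm 1's payoffs are: P → -2, Q → -3, R → 5.
The maximum is 5, achieved by R.

R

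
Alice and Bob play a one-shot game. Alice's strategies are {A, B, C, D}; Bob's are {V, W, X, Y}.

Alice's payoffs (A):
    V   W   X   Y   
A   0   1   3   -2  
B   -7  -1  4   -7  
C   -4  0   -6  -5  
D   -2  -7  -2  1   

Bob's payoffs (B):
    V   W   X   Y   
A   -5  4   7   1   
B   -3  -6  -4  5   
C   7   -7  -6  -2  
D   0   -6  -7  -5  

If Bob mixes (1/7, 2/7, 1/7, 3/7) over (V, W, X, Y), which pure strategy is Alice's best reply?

A

Compute Alice's expected payoff from each pure strategy against the given mix.
A: (1/7)·0 + (2/7)·1 + (1/7)·3 + (3/7)·(-2) = -1/7
B: (1/7)·(-7) + (2/7)·(-1) + (1/7)·4 + (3/7)·(-7) = -26/7
C: (1/7)·(-4) + (2/7)·0 + (1/7)·(-6) + (3/7)·(-5) = -25/7
D: (1/7)·(-2) + (2/7)·(-7) + (1/7)·(-2) + (3/7)·1 = -15/7
Highest expected payoff is -1/7, from A.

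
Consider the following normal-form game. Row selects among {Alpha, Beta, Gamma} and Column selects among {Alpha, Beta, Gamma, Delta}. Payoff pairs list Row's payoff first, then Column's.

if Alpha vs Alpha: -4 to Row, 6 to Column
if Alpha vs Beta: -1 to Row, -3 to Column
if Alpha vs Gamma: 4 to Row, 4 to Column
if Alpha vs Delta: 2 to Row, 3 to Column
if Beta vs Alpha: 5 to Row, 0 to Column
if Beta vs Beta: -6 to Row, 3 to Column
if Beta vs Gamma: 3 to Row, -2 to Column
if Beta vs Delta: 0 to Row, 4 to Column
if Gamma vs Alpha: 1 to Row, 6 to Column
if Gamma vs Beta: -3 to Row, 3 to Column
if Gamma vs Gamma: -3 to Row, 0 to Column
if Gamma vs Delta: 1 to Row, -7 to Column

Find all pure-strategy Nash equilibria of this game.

Find each player's best response to every opponent strategy; NE are the intersections.
Row's best responses — vs Alpha: Beta (payoff 5); vs Beta: Alpha (payoff -1); vs Gamma: Alpha (payoff 4); vs Delta: Alpha (payoff 2).
Column's best responses — vs Alpha: Alpha (payoff 6); vs Beta: Delta (payoff 4); vs Gamma: Alpha (payoff 6).
No cell has both players best-responding. For instance, Row's best reply to Alpha is Beta, but against Beta Column prefers Delta over Alpha.

None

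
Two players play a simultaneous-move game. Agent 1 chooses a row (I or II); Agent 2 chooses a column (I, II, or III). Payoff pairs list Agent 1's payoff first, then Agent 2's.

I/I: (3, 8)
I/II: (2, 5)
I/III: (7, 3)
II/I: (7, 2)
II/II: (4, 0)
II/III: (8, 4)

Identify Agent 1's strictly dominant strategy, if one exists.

A strategy is strictly dominant if it gives Agent 1 a strictly higher payoff than every other strategy, against every choice by the opponent.
II strictly dominates: vs I: 7 > 3; vs II: 4 > 2; vs III: 8 > 7.

II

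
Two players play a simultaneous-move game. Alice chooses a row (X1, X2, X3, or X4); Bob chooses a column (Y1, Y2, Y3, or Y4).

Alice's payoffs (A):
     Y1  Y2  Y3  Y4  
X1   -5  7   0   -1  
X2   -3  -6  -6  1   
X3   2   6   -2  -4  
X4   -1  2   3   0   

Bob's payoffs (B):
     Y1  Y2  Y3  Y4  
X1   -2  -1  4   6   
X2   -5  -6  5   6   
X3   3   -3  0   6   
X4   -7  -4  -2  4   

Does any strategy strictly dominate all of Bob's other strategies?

Check whether one of Bob's strategies beats all alternatives regardless of what the opponent does.
Y4 strictly dominates: vs X1: 6 > each of {-2, -1, 4}; vs X2: 6 > each of {-5, -6, 5}; vs X3: 6 > each of {3, -3, 0}; vs X4: 4 > each of {-7, -4, -2}.

Y4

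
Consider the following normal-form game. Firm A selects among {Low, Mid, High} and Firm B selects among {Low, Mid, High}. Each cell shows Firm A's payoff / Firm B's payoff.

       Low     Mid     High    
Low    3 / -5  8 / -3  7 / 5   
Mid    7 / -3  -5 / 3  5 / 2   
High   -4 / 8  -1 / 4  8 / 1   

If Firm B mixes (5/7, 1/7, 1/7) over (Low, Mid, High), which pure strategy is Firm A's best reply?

Firm A's best reply maximizes expected payoff against the mix.
Low: (5/7)·3 + (1/7)·8 + (1/7)·7 = 30/7
Mid: (5/7)·7 + (1/7)·(-5) + (1/7)·5 = 5
High: (5/7)·(-4) + (1/7)·(-1) + (1/7)·8 = -13/7
Highest expected payoff is 5, from Mid.

Mid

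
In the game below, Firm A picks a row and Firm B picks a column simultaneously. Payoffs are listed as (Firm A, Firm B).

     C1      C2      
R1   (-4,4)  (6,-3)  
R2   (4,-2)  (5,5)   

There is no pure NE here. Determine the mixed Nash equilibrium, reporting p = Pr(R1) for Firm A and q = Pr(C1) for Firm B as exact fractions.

p = 1/2, q = 1/9

Each player's mixing probability is pinned down by making the *other* player indifferent.
Firm B indifferent between C1 and C2: p·4 + (1−p)·(-2) = p·(-3) + (1−p)·5 ⟹ (-2) + 6p = 5 + (-8)p ⟹ p = 1/2.
Firm A indifferent between R1 and R2: q·(-4) + (1−q)·6 = q·4 + (1−q)·5 ⟹ 6 + (-10)q = 5 + (-1)q ⟹ q = 1/9.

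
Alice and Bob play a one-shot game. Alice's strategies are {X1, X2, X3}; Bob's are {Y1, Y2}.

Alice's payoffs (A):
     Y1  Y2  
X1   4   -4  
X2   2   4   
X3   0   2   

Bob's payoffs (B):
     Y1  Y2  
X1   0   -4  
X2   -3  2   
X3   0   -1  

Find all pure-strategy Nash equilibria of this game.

A profile is a Nash equilibrium when each player is best-responding to the other.
Alice's best responses — vs Y1: X1 (payoff 4); vs Y2: X2 (payoff 4).
Bob's best responses — vs X1: Y1 (payoff 0); vs X2: Y2 (payoff 2); vs X3: Y1 (payoff 0).
Mutual best responses occur at (X1, Y1) and (X2, Y2); at each, neither player gains by switching.

(X1, Y1) and (X2, Y2)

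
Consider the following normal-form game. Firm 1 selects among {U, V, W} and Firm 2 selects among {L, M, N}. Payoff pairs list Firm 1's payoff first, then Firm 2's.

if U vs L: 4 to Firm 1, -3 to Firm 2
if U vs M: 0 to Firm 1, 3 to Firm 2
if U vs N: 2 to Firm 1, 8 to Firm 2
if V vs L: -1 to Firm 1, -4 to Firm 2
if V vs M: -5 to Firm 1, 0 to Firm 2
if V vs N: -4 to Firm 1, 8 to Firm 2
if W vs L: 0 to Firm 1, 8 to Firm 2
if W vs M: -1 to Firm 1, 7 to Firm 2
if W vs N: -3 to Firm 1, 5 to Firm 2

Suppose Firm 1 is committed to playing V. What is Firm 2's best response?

N

With Firm 1 fixed at V, Firm 2's payoffs are: L → -4, M → 0, N → 8.
The maximum is 8, achieved by N.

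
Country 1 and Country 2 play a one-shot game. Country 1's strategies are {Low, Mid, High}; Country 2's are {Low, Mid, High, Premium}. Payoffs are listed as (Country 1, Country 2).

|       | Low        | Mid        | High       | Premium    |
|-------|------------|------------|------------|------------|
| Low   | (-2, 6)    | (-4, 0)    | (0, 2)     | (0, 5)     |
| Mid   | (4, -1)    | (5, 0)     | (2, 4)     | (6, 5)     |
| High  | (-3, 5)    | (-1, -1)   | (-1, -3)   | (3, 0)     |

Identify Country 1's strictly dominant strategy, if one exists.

Mid

Check whether one of Country 1's strategies beats all alternatives regardless of what the opponent does.
Mid strictly dominates: vs Low: 4 > each of {-2, -3}; vs Mid: 5 > each of {-4, -1}; vs High: 2 > each of {0, -1}; vs Premium: 6 > each of {0, 3}.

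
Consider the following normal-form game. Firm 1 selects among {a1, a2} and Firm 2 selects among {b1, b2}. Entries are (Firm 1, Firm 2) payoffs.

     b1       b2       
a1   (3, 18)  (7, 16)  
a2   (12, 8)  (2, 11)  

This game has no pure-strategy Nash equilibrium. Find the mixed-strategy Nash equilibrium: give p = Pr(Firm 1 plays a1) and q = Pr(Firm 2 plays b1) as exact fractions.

In a mixed NE each player is indifferent between their pure strategies, so the opponent's mix sets the indifference.
Firm 2 indifferent between b1 and b2: p·18 + (1−p)·8 = p·16 + (1−p)·11 ⟹ 8 + 10p = 11 + 5p ⟹ p = 3/5.
Firm 1 indifferent between a1 and a2: q·3 + (1−q)·7 = q·12 + (1−q)·2 ⟹ 7 + (-4)q = 2 + 10q ⟹ q = 5/14.

p = 3/5, q = 5/14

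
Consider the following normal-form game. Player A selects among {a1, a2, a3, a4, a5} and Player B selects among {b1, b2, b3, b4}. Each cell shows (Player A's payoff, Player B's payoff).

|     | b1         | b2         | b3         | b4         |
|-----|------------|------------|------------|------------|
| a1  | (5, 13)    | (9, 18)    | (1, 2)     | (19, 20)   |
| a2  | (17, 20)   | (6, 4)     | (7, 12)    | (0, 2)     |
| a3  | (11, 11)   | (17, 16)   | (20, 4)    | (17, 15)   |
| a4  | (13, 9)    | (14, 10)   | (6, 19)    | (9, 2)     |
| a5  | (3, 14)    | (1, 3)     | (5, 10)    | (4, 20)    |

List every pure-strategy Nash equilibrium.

A profile is a Nash equilibrium when each player is best-responding to the other.
Player A's best responses — vs b1: a2 (payoff 17); vs b2: a3 (payoff 17); vs b3: a3 (payoff 20); vs b4: a1 (payoff 19).
Player B's best responses — vs a1: b4 (payoff 20); vs a2: b1 (payoff 20); vs a3: b2 (payoff 16); vs a4: b3 (payoff 19); vs a5: b4 (payoff 20).
Mutual best responses occur at (a1, b4), (a2, b1), and (a3, b2); at each, neither player gains by switching.

(a1, b4), (a2, b1), and (a3, b2)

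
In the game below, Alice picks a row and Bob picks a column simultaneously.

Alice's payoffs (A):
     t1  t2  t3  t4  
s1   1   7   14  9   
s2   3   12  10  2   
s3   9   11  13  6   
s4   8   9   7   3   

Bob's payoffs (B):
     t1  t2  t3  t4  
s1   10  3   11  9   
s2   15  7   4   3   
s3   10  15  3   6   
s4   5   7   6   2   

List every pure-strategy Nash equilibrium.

(s1, t3)

A profile is a Nash equilibrium when each player is best-responding to the other.
Alice's best responses — vs t1: s3 (payoff 9); vs t2: s2 (payoff 12); vs t3: s1 (payoff 14); vs t4: s1 (payoff 9).
Bob's best responses — vs s1: t3 (payoff 11); vs s2: t1 (payoff 15); vs s3: t2 (payoff 15); vs s4: t2 (payoff 7).
The only mutual best response is (s1, t3); neither player gains by switching there.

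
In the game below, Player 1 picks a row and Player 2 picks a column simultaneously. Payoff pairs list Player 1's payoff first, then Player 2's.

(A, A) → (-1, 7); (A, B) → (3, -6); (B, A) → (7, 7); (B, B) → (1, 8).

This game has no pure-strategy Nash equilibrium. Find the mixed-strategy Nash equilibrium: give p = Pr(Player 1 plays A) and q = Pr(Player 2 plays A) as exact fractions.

p = 1/14, q = 1/5

In a mixed NE each player is indifferent between their pure strategies, so the opponent's mix sets the indifference.
Player 2 indifferent between A and B: p·7 + (1−p)·7 = p·(-6) + (1−p)·8 ⟹ 7 + 0p = 8 + (-14)p ⟹ p = 1/14.
Player 1 indifferent between A and B: q·(-1) + (1−q)·3 = q·7 + (1−q)·1 ⟹ 3 + (-4)q = 1 + 6q ⟹ q = 1/5.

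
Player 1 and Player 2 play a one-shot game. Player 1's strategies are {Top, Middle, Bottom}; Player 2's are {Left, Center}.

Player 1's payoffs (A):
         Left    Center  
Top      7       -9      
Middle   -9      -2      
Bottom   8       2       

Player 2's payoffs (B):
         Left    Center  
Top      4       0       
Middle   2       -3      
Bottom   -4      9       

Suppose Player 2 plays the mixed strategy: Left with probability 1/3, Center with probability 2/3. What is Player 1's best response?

Compute Player 1's expected payoff from each pure strategy against the given mix.
Top: (1/3)·7 + (2/3)·(-9) = -11/3
Middle: (1/3)·(-9) + (2/3)·(-2) = -13/3
Bottom: (1/3)·8 + (2/3)·2 = 4
Highest expected payoff is 4, from Bottom.

Bottom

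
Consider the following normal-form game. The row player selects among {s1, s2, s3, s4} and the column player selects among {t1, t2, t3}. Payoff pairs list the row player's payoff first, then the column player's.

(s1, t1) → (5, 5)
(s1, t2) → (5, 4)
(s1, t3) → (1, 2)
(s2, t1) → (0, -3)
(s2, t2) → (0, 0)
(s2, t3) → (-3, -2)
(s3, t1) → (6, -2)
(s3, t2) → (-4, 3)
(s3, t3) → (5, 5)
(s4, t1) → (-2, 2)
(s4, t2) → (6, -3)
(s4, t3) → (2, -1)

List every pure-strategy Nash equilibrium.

Find each player's best response to every opponent strategy; NE are the intersections.
The row player's best responses — vs t1: s3 (payoff 6); vs t2: s4 (payoff 6); vs t3: s3 (payoff 5).
The column player's best responses — vs s1: t1 (payoff 5); vs s2: t2 (payoff 0); vs s3: t3 (payoff 5); vs s4: t1 (payoff 2).
The only mutual best response is (s3, t3); neither player gains by switching there.

(s3, t3)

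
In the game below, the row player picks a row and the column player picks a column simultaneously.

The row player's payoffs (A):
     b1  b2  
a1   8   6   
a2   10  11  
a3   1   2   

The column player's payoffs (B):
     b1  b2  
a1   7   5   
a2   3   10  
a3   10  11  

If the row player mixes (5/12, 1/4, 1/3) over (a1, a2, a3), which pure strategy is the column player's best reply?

The column player's best reply maximizes expected payoff against the mix.
b1: (5/12)·7 + (1/4)·3 + (1/3)·10 = 7
b2: (5/12)·5 + (1/4)·10 + (1/3)·11 = 33/4
Highest expected payoff is 33/4, from b2.

b2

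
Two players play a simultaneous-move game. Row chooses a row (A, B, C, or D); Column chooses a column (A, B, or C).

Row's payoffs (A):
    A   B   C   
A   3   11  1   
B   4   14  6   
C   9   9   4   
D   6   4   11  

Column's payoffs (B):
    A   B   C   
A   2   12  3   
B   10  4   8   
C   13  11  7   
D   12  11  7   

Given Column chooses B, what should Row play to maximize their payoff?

With Column fixed at B, Row's payoffs are: A → 11, B → 14, C → 9, D → 4.
The maximum is 14, achieved by B.

B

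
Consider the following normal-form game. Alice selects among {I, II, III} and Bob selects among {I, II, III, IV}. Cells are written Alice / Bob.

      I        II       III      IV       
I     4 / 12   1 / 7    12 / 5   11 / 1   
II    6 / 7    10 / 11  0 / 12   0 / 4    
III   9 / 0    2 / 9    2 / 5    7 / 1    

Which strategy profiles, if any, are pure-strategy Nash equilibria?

None

Find each player's best response to every opponent strategy; NE are the intersections.
Alice's best responses — vs I: III (payoff 9); vs II: II (payoff 10); vs III: I (payoff 12); vs IV: I (payoff 11).
Bob's best responses — vs I: I (payoff 12); vs II: III (payoff 12); vs III: II (payoff 9).
No cell has both players best-responding. For instance, Alice's best reply to I is III, but against III Bob prefers II over I.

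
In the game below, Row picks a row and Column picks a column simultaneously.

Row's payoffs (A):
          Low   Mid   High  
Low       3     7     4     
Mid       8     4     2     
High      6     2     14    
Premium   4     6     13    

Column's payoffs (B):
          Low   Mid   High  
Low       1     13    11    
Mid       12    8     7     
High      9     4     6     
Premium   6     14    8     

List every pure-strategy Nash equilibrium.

A profile is a Nash equilibrium when each player is best-responding to the other.
Row's best responses — vs Low: Mid (payoff 8); vs Mid: Low (payoff 7); vs High: High (payoff 14).
Column's best responses — vs Low: Mid (payoff 13); vs Mid: Low (payoff 12); vs High: Low (payoff 9); vs Premium: Mid (payoff 14).
Mutual best responses occur at (Low, Mid) and (Mid, Low); at each, neither player gains by switching.

(Low, Mid) and (Mid, Low)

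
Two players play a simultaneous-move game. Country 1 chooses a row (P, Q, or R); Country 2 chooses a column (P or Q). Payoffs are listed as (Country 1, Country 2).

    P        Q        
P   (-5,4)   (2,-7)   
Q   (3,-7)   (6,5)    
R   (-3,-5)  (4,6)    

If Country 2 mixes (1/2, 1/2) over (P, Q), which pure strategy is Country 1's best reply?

Country 1's best reply maximizes expected payoff against the mix.
P: (1/2)·(-5) + (1/2)·2 = -3/2
Q: (1/2)·3 + (1/2)·6 = 9/2
R: (1/2)·(-3) + (1/2)·4 = 1/2
Highest expected payoff is 9/2, from Q.

Q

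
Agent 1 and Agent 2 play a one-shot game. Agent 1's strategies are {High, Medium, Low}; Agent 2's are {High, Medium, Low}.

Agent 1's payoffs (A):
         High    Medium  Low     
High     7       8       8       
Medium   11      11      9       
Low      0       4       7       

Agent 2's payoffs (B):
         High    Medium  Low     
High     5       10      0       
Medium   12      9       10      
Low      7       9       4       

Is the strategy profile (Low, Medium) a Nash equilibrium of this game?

No

Holding Agent 2 at Medium: Agent 1 gets 4 from Low but could get 11 by switching to Medium. Agent 1 has a profitable deviation.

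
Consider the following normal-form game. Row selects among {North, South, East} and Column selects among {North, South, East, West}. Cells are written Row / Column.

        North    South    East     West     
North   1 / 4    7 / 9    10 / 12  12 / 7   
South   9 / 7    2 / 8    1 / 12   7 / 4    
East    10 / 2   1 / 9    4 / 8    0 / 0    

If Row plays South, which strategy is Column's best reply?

East

With Row fixed at South, Column's payoffs are: North → 7, South → 8, East → 12, West → 4.
The maximum is 12, achieved by East.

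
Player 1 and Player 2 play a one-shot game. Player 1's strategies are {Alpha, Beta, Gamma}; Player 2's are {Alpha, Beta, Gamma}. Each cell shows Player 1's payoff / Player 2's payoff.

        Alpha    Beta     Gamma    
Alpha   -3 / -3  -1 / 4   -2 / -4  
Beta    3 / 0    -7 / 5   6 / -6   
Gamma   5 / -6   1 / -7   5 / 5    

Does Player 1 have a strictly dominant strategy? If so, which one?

A strategy is strictly dominant if it gives Player 1 a strictly higher payoff than every other strategy, against every choice by the opponent.
Alpha is not dominant: against Alpha, Beta gives 3 > -3.
Beta is not dominant: against Alpha, Gamma gives 5 > 3.
Gamma is not dominant: against Gamma, Beta gives 6 > 5.
No single strategy is best against every opponent action.

None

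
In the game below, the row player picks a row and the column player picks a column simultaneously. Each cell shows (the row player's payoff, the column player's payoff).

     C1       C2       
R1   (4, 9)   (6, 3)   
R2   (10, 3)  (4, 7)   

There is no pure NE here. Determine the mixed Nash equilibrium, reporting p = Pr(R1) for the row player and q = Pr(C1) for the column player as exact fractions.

p = 2/5, q = 1/4

Each player's mixing probability is pinned down by making the *other* player indifferent.
The column player indifferent between C1 and C2: p·9 + (1−p)·3 = p·3 + (1−p)·7 ⟹ 3 + 6p = 7 + (-4)p ⟹ p = 2/5.
The row player indifferent between R1 and R2: q·4 + (1−q)·6 = q·10 + (1−q)·4 ⟹ 6 + (-2)q = 4 + 6q ⟹ q = 1/4.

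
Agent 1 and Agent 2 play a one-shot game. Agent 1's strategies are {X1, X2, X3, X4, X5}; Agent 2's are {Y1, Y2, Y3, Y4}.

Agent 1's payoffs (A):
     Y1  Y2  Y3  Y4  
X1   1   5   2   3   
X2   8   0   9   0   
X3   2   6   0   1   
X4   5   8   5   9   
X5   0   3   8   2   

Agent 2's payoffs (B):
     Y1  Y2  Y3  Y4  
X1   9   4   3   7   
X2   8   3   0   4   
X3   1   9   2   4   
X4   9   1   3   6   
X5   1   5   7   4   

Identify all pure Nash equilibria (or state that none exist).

(X2, Y1)

Check mutual best responses: a cell is a NE iff neither player can gain by unilaterally deviating.
Agent 1's best responses — vs Y1: X2 (payoff 8); vs Y2: X4 (payoff 8); vs Y3: X2 (payoff 9); vs Y4: X4 (payoff 9).
Agent 2's best responses — vs X1: Y1 (payoff 9); vs X2: Y1 (payoff 8); vs X3: Y2 (payoff 9); vs X4: Y1 (payoff 9); vs X5: Y3 (payoff 7).
The only mutual best response is (X2, Y1); neither player gains by switching there.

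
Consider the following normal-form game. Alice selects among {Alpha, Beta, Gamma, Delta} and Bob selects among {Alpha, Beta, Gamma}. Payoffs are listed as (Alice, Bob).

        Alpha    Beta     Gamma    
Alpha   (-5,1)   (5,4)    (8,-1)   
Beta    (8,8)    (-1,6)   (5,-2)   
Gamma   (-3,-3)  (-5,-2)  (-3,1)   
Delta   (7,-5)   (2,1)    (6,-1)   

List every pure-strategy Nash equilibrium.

Find each player's best response to every opponent strategy; NE are the intersections.
Alice's best responses — vs Alpha: Beta (payoff 8); vs Beta: Alpha (payoff 5); vs Gamma: Alpha (payoff 8).
Bob's best responses — vs Alpha: Beta (payoff 4); vs Beta: Alpha (payoff 8); vs Gamma: Gamma (payoff 1); vs Delta: Beta (payoff 1).
Mutual best responses occur at (Alpha, Beta) and (Beta, Alpha); at each, neither player gains by switching.

(Alpha, Beta) and (Beta, Alpha)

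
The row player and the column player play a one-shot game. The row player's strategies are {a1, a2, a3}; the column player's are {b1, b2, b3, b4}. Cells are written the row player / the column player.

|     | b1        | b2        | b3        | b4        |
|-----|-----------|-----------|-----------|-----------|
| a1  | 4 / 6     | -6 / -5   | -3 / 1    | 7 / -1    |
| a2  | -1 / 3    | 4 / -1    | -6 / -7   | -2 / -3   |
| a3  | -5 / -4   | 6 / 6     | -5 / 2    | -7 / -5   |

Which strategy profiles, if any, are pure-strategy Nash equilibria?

(a1, b1) and (a3, b2)

Check mutual best responses: a cell is a NE iff neither player can gain by unilaterally deviating.
The row player's best responses — vs b1: a1 (payoff 4); vs b2: a3 (payoff 6); vs b3: a1 (payoff -3); vs b4: a1 (payoff 7).
The column player's best responses — vs a1: b1 (payoff 6); vs a2: b1 (payoff 3); vs a3: b2 (payoff 6).
Mutual best responses occur at (a1, b1) and (a3, b2); at each, neither player gains by switching.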